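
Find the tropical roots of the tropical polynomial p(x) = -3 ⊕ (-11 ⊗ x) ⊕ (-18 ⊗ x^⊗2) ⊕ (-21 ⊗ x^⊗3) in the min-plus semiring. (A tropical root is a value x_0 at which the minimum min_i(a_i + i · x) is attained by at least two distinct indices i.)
Roots: {3, 7, 8}

Each tropical root is a break point of the lower envelope of the lines y = a_i + i · x (there are 4 lines, with slopes 0, 1, ..., 3). Only the lines that attain the minimum somewhere contribute to roots; other lines are dominated. Here the surviving (envelope) indices are i = 3, i = 2, i = 1, i = 0.
Intersections between consecutive envelope lines give the roots: for adjacent envelope indices i < j the intersection is x = (a_i − a_j) / (j − i). Reading off the sorted break points: {3, 7, 8}.
Verification: at each break x_0, at least two indices attain the minimum of min_i(a_i + i · x_0).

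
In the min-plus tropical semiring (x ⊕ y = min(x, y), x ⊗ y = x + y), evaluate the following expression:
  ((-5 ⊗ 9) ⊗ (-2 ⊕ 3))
((-5 ⊗ 9) ⊗ (-2 ⊕ 3)) = 2

Expand innermost to outermost. Recall ⊕ takes the minimum of its arguments and ⊗ takes their sum. Working out the expression ((-5 ⊗ 9) ⊗ (-2 ⊕ 3)) gives 2.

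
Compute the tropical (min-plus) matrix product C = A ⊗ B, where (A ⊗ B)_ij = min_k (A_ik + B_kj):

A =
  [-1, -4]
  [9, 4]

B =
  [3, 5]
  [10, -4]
A ⊗ B =
  [2, -8]
  [12, 0]

Apply the min-plus product entry-by-entry:
  C[0][0] = min over k of (A[0][0] + B[0][0] = -1 + 3 = 2, A[0][1] + B[1][0] = -4 + 10 = 6) = 2 (attained at k = 0)
  C[0][1] = min over k of (A[0][0] + B[0][1] = -1 + 5 = 4, A[0][1] + B[1][1] = -4 + -4 = -8) = -8 (attained at k = 1)
  C[1][0] = min over k of (A[1][0] + B[0][0] = 9 + 3 = 12, A[1][1] + B[1][0] = 4 + 10 = 14) = 12 (attained at k = 0)
  C[1][1] = min over k of (A[1][0] + B[0][1] = 9 + 5 = 14, A[1][1] + B[1][1] = 4 + -4 = 0) = 0 (attained at k = 1)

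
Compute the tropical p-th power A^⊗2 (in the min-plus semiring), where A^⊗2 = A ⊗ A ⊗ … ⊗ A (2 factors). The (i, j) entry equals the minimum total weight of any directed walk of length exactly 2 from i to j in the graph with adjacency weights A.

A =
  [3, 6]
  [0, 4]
A^⊗2 =
  [6, 9]
  [3, 6]

Each entry (A^⊗2)_ij equals the minimum over all length-2 walks i = v_0 → v_1 → … → v_2 = j of Σ_t A[v_t][v_{t+1}]. For example, for (i, j) = (0, 1) we minimise over 2 possible intermediate vertex sequences; the minimum is 9, attained along the walk 0 → 0 → 1.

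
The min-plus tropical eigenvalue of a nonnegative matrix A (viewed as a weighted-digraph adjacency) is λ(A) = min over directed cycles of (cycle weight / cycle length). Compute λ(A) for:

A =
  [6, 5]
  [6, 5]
λ(A) = 5

Enumerate directed cycles and compute their means (weight / length). Sample:
  cycle 0 → 0: weight = 6, length = 1, mean = 6/1 ≈ 6.000
  cycle 1 → 1: weight = 5, length = 1, mean = 5/1 ≈ 5.000
  cycle 0 → 1 → 0: weight = 11, length = 2, mean = 11/2 ≈ 5.500
  cycle 1 → 0 → 1: weight = 11, length = 2, mean = 11/2 ≈ 5.500
Minimum mean = 5.000, attained e.g. along the cycle 1 → 1 with weight 5 and length 1. So λ(A) = 5/1 = 5.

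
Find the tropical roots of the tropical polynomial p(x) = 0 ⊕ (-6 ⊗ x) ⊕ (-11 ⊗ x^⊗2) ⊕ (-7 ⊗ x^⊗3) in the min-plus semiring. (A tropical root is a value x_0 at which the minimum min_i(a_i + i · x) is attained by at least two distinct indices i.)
Roots: {-4, 5, 6}

Each tropical root is a break point of the lower envelope of the lines y = a_i + i · x (there are 4 lines, with slopes 0, 1, ..., 3). Only the lines that attain the minimum somewhere contribute to roots; other lines are dominated. Here the surviving (envelope) indices are i = 3, i = 2, i = 1, i = 0.
Intersections between consecutive envelope lines give the roots: for adjacent envelope indices i < j the intersection is x = (a_i − a_j) / (j − i). Reading off the sorted break points: {-4, 5, 6}.
Verification: at each break x_0, at least two indices attain the minimum of min_i(a_i + i · x_0).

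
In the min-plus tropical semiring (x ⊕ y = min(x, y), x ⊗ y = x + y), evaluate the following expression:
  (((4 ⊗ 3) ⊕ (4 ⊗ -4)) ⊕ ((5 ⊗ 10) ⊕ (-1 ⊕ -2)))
(((4 ⊗ 3) ⊕ (4 ⊗ -4)) ⊕ ((5 ⊗ 10) ⊕ (-1 ⊕ -2))) = -2

Expand innermost to outermost. Recall ⊕ takes the minimum of its arguments and ⊗ takes their sum. Working out the expression (((4 ⊗ 3) ⊕ (4 ⊗ -4)) ⊕ ((5 ⊗ 10) ⊕ (-1 ⊕ -2))) gives -2.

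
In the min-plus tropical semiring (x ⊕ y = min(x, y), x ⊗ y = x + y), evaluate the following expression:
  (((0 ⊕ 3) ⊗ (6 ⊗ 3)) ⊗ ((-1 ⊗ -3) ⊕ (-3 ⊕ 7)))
(((0 ⊕ 3) ⊗ (6 ⊗ 3)) ⊗ ((-1 ⊗ -3) ⊕ (-3 ⊕ 7))) = 5

Expand innermost to outermost. Recall ⊕ takes the minimum of its arguments and ⊗ takes their sum. Working out the expression (((0 ⊕ 3) ⊗ (6 ⊗ 3)) ⊗ ((-1 ⊗ -3) ⊕ (-3 ⊕ 7))) gives 5.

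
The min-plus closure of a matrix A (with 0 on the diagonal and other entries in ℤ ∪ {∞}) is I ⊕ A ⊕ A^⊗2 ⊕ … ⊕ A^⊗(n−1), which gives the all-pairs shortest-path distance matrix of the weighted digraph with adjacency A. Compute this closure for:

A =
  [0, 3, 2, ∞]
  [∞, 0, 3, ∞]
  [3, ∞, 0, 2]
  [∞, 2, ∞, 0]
Closure =
  [0, 3, 2, 4]
  [6, 0, 3, 5]
  [3, 4, 0, 2]
  [8, 2, 5, 0]

This is the Floyd-Warshall all-pairs shortest-path computation. For each intermediate vertex k = 0, 1, …, 3, update dist[i][j] ← min(dist[i][j], dist[i][k] + dist[k][j]). The final matrix gives, for each (i, j), the minimum total weight of any directed path from i to j (possibly empty when i = j).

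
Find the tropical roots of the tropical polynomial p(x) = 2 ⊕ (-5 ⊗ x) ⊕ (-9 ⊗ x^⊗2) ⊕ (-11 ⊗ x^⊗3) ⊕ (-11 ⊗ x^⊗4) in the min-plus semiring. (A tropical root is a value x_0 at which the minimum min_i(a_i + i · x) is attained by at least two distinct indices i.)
Roots: {0, 2, 4, 7}

Each tropical root is a break point of the lower envelope of the lines y = a_i + i · x (there are 5 lines, with slopes 0, 1, ..., 4). Only the lines that attain the minimum somewhere contribute to roots; other lines are dominated. Here the surviving (envelope) indices are i = 4, i = 3, i = 2, i = 1, i = 0.
Intersections between consecutive envelope lines give the roots: for adjacent envelope indices i < j the intersection is x = (a_i − a_j) / (j − i). Reading off the sorted break points: {0, 2, 4, 7}.
Verification: at each break x_0, at least two indices attain the minimum of min_i(a_i + i · x_0).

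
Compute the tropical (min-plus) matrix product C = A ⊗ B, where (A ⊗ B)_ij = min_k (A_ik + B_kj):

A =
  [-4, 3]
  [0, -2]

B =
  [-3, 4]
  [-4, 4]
A ⊗ B =
  [-7, 0]
  [-6, 2]

Apply the min-plus product entry-by-entry:
  C[0][0] = min over k of (A[0][0] + B[0][0] = -4 + -3 = -7, A[0][1] + B[1][0] = 3 + -4 = -1) = -7 (attained at k = 0)
  C[0][1] = min over k of (A[0][0] + B[0][1] = -4 + 4 = 0, A[0][1] + B[1][1] = 3 + 4 = 7) = 0 (attained at k = 0)
  C[1][0] = min over k of (A[1][0] + B[0][0] = 0 + -3 = -3, A[1][1] + B[1][0] = -2 + -4 = -6) = -6 (attained at k = 1)
  C[1][1] = min over k of (A[1][0] + B[0][1] = 0 + 4 = 4, A[1][1] + B[1][1] = -2 + 4 = 2) = 2 (attained at k = 1)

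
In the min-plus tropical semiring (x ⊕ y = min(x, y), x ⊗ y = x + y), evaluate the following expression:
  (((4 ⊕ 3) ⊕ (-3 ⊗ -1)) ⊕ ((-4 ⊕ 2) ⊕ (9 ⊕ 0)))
(((4 ⊕ 3) ⊕ (-3 ⊗ -1)) ⊕ ((-4 ⊕ 2) ⊕ (9 ⊕ 0))) = -4

Expand innermost to outermost. Recall ⊕ takes the minimum of its arguments and ⊗ takes their sum. Working out the expression (((4 ⊕ 3) ⊕ (-3 ⊗ -1)) ⊕ ((-4 ⊕ 2) ⊕ (9 ⊕ 0))) gives -4.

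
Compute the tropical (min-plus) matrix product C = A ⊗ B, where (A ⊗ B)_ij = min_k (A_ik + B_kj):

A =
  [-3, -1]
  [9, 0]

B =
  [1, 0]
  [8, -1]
A ⊗ B =
  [-2, -3]
  [8, -1]

Apply the min-plus product entry-by-entry:
  C[0][0] = min over k of (A[0][0] + B[0][0] = -3 + 1 = -2, A[0][1] + B[1][0] = -1 + 8 = 7) = -2 (attained at k = 0)
  C[0][1] = min over k of (A[0][0] + B[0][1] = -3 + 0 = -3, A[0][1] + B[1][1] = -1 + -1 = -2) = -3 (attained at k = 0)
  C[1][0] = min over k of (A[1][0] + B[0][0] = 9 + 1 = 10, A[1][1] + B[1][0] = 0 + 8 = 8) = 8 (attained at k = 1)
  C[1][1] = min over k of (A[1][0] + B[0][1] = 9 + 0 = 9, A[1][1] + B[1][1] = 0 + -1 = -1) = -1 (attained at k = 1)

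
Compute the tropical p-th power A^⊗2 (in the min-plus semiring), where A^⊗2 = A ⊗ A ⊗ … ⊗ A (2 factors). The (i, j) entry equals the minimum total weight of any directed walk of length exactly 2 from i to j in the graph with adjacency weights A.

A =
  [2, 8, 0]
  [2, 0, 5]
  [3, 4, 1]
A^⊗2 =
  [3, 4, 1]
  [2, 0, 2]
  [4, 4, 2]

Each entry (A^⊗2)_ij equals the minimum over all length-2 walks i = v_0 → v_1 → … → v_2 = j of Σ_t A[v_t][v_{t+1}]. For example, for (i, j) = (0, 2) we minimise over 3 possible intermediate vertex sequences; the minimum is 1, attained along the walk 0 → 2 → 2.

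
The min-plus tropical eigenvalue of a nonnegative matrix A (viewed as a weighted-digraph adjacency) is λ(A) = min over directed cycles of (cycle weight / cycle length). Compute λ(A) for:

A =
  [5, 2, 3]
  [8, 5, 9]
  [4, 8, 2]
λ(A) = 2

Enumerate directed cycles and compute their means (weight / length). Sample:
  cycle 0 → 0: weight = 5, length = 1, mean = 5/1 ≈ 5.000
  cycle 1 → 1: weight = 5, length = 1, mean = 5/1 ≈ 5.000
  cycle 2 → 2: weight = 2, length = 1, mean = 2/1 ≈ 2.000
  cycle 0 → 1 → 0: weight = 10, length = 2, mean = 10/2 ≈ 5.000
  cycle 0 → 2 → 0: weight = 7, length = 2, mean = 7/2 ≈ 3.500
  cycle 1 → 0 → 1: weight = 10, length = 2, mean = 10/2 ≈ 5.000
Minimum mean = 2.000, attained e.g. along the cycle 2 → 2 with weight 2 and length 1. So λ(A) = 2/1 = 2.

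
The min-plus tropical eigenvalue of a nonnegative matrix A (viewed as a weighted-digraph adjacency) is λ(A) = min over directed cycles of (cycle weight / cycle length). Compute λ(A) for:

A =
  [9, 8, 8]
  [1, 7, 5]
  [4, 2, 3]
λ(A) = 3

Enumerate directed cycles and compute their means (weight / length). Sample:
  cycle 0 → 0: weight = 9, length = 1, mean = 9/1 ≈ 9.000
  cycle 1 → 1: weight = 7, length = 1, mean = 7/1 ≈ 7.000
  cycle 2 → 2: weight = 3, length = 1, mean = 3/1 ≈ 3.000
  cycle 0 → 1 → 0: weight = 9, length = 2, mean = 9/2 ≈ 4.500
  cycle 0 → 2 → 0: weight = 12, length = 2, mean = 12/2 ≈ 6.000
  cycle 1 → 0 → 1: weight = 9, length = 2, mean = 9/2 ≈ 4.500
Minimum mean = 3.000, attained e.g. along the cycle 2 → 2 with weight 3 and length 1. So λ(A) = 3/1 = 3.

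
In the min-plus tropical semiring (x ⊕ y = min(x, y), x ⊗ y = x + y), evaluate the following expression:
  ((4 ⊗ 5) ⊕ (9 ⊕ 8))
((4 ⊗ 5) ⊕ (9 ⊕ 8)) = 8

Expand innermost to outermost. Recall ⊕ takes the minimum of its arguments and ⊗ takes their sum. Working out the expression ((4 ⊗ 5) ⊕ (9 ⊕ 8)) gives 8.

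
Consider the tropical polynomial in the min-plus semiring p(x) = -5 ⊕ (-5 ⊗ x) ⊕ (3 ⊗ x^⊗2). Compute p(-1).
p(-1) = -6

A tropical monomial a ⊗ x^⊗i evaluates to a + i · x. Evaluating each term at x = -1:
  Term 0 contributes -5 + 0 · -1 = -5
  Term 1 contributes -5 + 1 · -1 = -6
  Term 2 contributes 3 + 2 · -1 = 1
p(-1) = ⊕ of these = min[-5, -6, 1] = -6.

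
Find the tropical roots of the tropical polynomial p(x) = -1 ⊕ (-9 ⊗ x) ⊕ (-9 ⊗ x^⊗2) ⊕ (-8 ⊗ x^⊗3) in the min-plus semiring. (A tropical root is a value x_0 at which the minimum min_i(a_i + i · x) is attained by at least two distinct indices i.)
Roots: {-1, 0, 8}

Each tropical root is a break point of the lower envelope of the lines y = a_i + i · x (there are 4 lines, with slopes 0, 1, ..., 3). Only the lines that attain the minimum somewhere contribute to roots; other lines are dominated. Here the surviving (envelope) indices are i = 3, i = 2, i = 1, i = 0.
Intersections between consecutive envelope lines give the roots: for adjacent envelope indices i < j the intersection is x = (a_i − a_j) / (j − i). Reading off the sorted break points: {-1, 0, 8}.
Verification: at each break x_0, at least two indices attain the minimum of min_i(a_i + i · x_0).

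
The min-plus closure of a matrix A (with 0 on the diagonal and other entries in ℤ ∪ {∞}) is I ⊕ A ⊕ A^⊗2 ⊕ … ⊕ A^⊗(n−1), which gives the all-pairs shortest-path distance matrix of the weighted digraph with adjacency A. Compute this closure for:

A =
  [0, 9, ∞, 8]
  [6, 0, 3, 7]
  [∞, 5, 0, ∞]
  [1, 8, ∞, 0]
Closure =
  [0, 9, 12, 8]
  [6, 0, 3, 7]
  [11, 5, 0, 12]
  [1, 8, 11, 0]

This is the Floyd-Warshall all-pairs shortest-path computation. For each intermediate vertex k = 0, 1, …, 3, update dist[i][j] ← min(dist[i][j], dist[i][k] + dist[k][j]). The final matrix gives, for each (i, j), the minimum total weight of any directed path from i to j (possibly empty when i = j).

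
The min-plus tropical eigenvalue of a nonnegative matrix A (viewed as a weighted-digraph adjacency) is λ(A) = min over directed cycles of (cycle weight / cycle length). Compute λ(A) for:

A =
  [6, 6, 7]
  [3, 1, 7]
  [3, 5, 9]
λ(A) = 1

Enumerate directed cycles and compute their means (weight / length). Sample:
  cycle 0 → 0: weight = 6, length = 1, mean = 6/1 ≈ 6.000
  cycle 1 → 1: weight = 1, length = 1, mean = 1/1 ≈ 1.000
  cycle 2 → 2: weight = 9, length = 1, mean = 9/1 ≈ 9.000
  cycle 0 → 1 → 0: weight = 9, length = 2, mean = 9/2 ≈ 4.500
  cycle 0 → 2 → 0: weight = 10, length = 2, mean = 10/2 ≈ 5.000
  cycle 1 → 0 → 1: weight = 9, length = 2, mean = 9/2 ≈ 4.500
Minimum mean = 1.000, attained e.g. along the cycle 1 → 1 with weight 1 and length 1. So λ(A) = 1/1 = 1.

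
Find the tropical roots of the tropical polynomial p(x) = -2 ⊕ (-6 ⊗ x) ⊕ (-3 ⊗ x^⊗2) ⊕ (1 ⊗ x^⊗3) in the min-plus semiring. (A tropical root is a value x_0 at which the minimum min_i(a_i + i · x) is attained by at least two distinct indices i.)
Roots: {-4, -3, 4}

Each tropical root is a break point of the lower envelope of the lines y = a_i + i · x (there are 4 lines, with slopes 0, 1, ..., 3). Only the lines that attain the minimum somewhere contribute to roots; other lines are dominated. Here the surviving (envelope) indices are i = 3, i = 2, i = 1, i = 0.
Intersections between consecutive envelope lines give the roots: for adjacent envelope indices i < j the intersection is x = (a_i − a_j) / (j − i). Reading off the sorted break points: {-4, -3, 4}.
Verification: at each break x_0, at least two indices attain the minimum of min_i(a_i + i · x_0).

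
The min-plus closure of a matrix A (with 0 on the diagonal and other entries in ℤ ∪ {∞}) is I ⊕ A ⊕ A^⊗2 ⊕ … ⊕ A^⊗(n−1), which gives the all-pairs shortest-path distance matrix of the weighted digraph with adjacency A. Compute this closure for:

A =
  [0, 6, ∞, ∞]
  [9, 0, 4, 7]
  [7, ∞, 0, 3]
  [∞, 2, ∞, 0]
Closure =
  [0, 6, 10, 13]
  [9, 0, 4, 7]
  [7, 5, 0, 3]
  [11, 2, 6, 0]

This is the Floyd-Warshall all-pairs shortest-path computation. For each intermediate vertex k = 0, 1, …, 3, update dist[i][j] ← min(dist[i][j], dist[i][k] + dist[k][j]). The final matrix gives, for each (i, j), the minimum total weight of any directed path from i to j (possibly empty when i = j).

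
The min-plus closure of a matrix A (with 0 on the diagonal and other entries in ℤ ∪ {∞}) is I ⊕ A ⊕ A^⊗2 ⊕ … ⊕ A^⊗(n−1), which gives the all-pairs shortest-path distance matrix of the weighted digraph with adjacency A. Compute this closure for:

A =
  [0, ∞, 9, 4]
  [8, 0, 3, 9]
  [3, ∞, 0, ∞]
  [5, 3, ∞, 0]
Closure =
  [0, 7, 9, 4]
  [6, 0, 3, 9]
  [3, 10, 0, 7]
  [5, 3, 6, 0]

This is the Floyd-Warshall all-pairs shortest-path computation. For each intermediate vertex k = 0, 1, …, 3, update dist[i][j] ← min(dist[i][j], dist[i][k] + dist[k][j]). The final matrix gives, for each (i, j), the minimum total weight of any directed path from i to j (possibly empty when i = j).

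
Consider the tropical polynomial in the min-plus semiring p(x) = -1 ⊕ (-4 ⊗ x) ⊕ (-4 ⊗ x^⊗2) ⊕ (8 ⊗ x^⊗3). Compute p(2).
p(2) = -2

A tropical monomial a ⊗ x^⊗i evaluates to a + i · x. Evaluating each term at x = 2:
  Term 0 contributes -1 + 0 · 2 = -1
  Term 1 contributes -4 + 1 · 2 = -2
  Term 2 contributes -4 + 2 · 2 = 0
  Term 3 contributes 8 + 3 · 2 = 14
p(2) = ⊕ of these = min[-1, -2, 0, 14] = -2.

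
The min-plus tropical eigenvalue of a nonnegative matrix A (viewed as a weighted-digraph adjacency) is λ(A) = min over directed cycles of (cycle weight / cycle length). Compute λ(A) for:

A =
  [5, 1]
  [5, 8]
λ(A) = 3

Enumerate directed cycles and compute their means (weight / length). Sample:
  cycle 0 → 0: weight = 5, length = 1, mean = 5/1 ≈ 5.000
  cycle 1 → 1: weight = 8, length = 1, mean = 8/1 ≈ 8.000
  cycle 0 → 1 → 0: weight = 6, length = 2, mean = 6/2 ≈ 3.000
  cycle 1 → 0 → 1: weight = 6, length = 2, mean = 6/2 ≈ 3.000
Minimum mean = 3.000, attained e.g. along the cycle 0 → 1 → 0 with weight 6 and length 2. So λ(A) = 6/2 = 3.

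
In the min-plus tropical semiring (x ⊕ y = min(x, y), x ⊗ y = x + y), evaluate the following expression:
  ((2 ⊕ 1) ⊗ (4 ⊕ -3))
((2 ⊕ 1) ⊗ (4 ⊕ -3)) = -2

Expand innermost to outermost. Recall ⊕ takes the minimum of its arguments and ⊗ takes their sum. Working out the expression ((2 ⊕ 1) ⊗ (4 ⊕ -3)) gives -2.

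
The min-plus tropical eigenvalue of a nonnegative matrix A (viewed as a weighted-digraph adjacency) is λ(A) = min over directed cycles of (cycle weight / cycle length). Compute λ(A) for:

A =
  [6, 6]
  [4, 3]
λ(A) = 3

Enumerate directed cycles and compute their means (weight / length). Sample:
  cycle 0 → 0: weight = 6, length = 1, mean = 6/1 ≈ 6.000
  cycle 1 → 1: weight = 3, length = 1, mean = 3/1 ≈ 3.000
  cycle 0 → 1 → 0: weight = 10, length = 2, mean = 10/2 ≈ 5.000
  cycle 1 → 0 → 1: weight = 10, length = 2, mean = 10/2 ≈ 5.000
Minimum mean = 3.000, attained e.g. along the cycle 1 → 1 with weight 3 and length 1. So λ(A) = 3/1 = 3.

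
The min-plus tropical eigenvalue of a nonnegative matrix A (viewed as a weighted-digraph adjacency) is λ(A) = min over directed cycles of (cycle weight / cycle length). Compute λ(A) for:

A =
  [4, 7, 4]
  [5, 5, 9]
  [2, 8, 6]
λ(A) = 3

Enumerate directed cycles and compute their means (weight / length). Sample:
  cycle 0 → 0: weight = 4, length = 1, mean = 4/1 ≈ 4.000
  cycle 1 → 1: weight = 5, length = 1, mean = 5/1 ≈ 5.000
  cycle 2 → 2: weight = 6, length = 1, mean = 6/1 ≈ 6.000
  cycle 0 → 1 → 0: weight = 12, length = 2, mean = 12/2 ≈ 6.000
  cycle 0 → 2 → 0: weight = 6, length = 2, mean = 6/2 ≈ 3.000
  cycle 1 → 0 → 1: weight = 12, length = 2, mean = 12/2 ≈ 6.000
Minimum mean = 3.000, attained e.g. along the cycle 0 → 2 → 0 with weight 6 and length 2. So λ(A) = 6/2 = 3.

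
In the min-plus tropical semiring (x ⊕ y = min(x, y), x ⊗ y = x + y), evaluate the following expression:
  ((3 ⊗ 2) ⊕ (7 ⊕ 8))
((3 ⊗ 2) ⊕ (7 ⊕ 8)) = 5

Expand innermost to outermost. Recall ⊕ takes the minimum of its arguments and ⊗ takes their sum. Working out the expression ((3 ⊗ 2) ⊕ (7 ⊕ 8)) gives 5.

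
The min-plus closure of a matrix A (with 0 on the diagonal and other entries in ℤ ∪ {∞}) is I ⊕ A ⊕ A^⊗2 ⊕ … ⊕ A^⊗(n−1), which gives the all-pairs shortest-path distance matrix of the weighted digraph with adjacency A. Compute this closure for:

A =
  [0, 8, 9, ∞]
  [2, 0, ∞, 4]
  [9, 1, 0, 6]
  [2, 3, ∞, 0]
Closure =
  [0, 8, 9, 12]
  [2, 0, 11, 4]
  [3, 1, 0, 5]
  [2, 3, 11, 0]

This is the Floyd-Warshall all-pairs shortest-path computation. For each intermediate vertex k = 0, 1, …, 3, update dist[i][j] ← min(dist[i][j], dist[i][k] + dist[k][j]). The final matrix gives, for each (i, j), the minimum total weight of any directed path from i to j (possibly empty when i = j).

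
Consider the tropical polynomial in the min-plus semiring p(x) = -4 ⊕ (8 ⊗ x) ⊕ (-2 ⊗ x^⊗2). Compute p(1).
p(1) = -4

A tropical monomial a ⊗ x^⊗i evaluates to a + i · x. Evaluating each term at x = 1:
  Term 0 contributes -4 + 0 · 1 = -4
  Term 1 contributes 8 + 1 · 1 = 9
  Term 2 contributes -2 + 2 · 1 = 0
p(1) = ⊕ of these = min[-4, 9, 0] = -4.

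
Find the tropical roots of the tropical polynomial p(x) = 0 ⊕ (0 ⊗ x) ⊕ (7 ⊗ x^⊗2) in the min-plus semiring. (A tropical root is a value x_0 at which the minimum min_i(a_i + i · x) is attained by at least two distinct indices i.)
Roots: {-7, 0}

Each tropical root is a break point of the lower envelope of the lines y = a_i + i · x (there are 3 lines, with slopes 0, 1, ..., 2). Only the lines that attain the minimum somewhere contribute to roots; other lines are dominated. Here the surviving (envelope) indices are i = 2, i = 1, i = 0.
Intersections between consecutive envelope lines give the roots: for adjacent envelope indices i < j the intersection is x = (a_i − a_j) / (j − i). Reading off the sorted break points: {-7, 0}.
Verification: at each break x_0, at least two indices attain the minimum of min_i(a_i + i · x_0).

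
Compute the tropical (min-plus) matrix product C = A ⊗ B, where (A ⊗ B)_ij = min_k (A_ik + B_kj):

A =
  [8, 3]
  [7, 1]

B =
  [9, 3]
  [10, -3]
A ⊗ B =
  [13, 0]
  [11, -2]

Apply the min-plus product entry-by-entry:
  C[0][0] = min over k of (A[0][0] + B[0][0] = 8 + 9 = 17, A[0][1] + B[1][0] = 3 + 10 = 13) = 13 (attained at k = 1)
  C[0][1] = min over k of (A[0][0] + B[0][1] = 8 + 3 = 11, A[0][1] + B[1][1] = 3 + -3 = 0) = 0 (attained at k = 1)
  C[1][0] = min over k of (A[1][0] + B[0][0] = 7 + 9 = 16, A[1][1] + B[1][0] = 1 + 10 = 11) = 11 (attained at k = 1)
  C[1][1] = min over k of (A[1][0] + B[0][1] = 7 + 3 = 10, A[1][1] + B[1][1] = 1 + -3 = -2) = -2 (attained at k = 1)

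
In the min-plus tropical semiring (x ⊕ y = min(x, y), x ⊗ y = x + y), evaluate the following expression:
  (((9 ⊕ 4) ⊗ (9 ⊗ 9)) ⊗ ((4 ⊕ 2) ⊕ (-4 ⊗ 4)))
(((9 ⊕ 4) ⊗ (9 ⊗ 9)) ⊗ ((4 ⊕ 2) ⊕ (-4 ⊗ 4))) = 22

Expand innermost to outermost. Recall ⊕ takes the minimum of its arguments and ⊗ takes their sum. Working out the expression (((9 ⊕ 4) ⊗ (9 ⊗ 9)) ⊗ ((4 ⊕ 2) ⊕ (-4 ⊗ 4))) gives 22.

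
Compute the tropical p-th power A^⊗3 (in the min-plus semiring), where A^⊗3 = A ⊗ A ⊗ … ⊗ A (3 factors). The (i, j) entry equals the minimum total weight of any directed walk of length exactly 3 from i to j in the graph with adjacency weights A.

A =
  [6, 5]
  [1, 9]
A^⊗3 =
  [12, 11]
  [7, 12]

Each entry (A^⊗3)_ij equals the minimum over all length-3 walks i = v_0 → v_1 → … → v_3 = j of Σ_t A[v_t][v_{t+1}]. For example, for (i, j) = (0, 1) we minimise over 4 possible intermediate vertex sequences; the minimum is 11, attained along the walk 0 → 1 → 0 → 1.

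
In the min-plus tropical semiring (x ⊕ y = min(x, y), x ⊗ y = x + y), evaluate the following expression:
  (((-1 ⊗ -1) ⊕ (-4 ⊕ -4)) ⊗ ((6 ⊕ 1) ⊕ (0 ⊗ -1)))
(((-1 ⊗ -1) ⊕ (-4 ⊕ -4)) ⊗ ((6 ⊕ 1) ⊕ (0 ⊗ -1))) = -5

Expand innermost to outermost. Recall ⊕ takes the minimum of its arguments and ⊗ takes their sum. Working out the expression (((-1 ⊗ -1) ⊕ (-4 ⊕ -4)) ⊗ ((6 ⊕ 1) ⊕ (0 ⊗ -1))) gives -5.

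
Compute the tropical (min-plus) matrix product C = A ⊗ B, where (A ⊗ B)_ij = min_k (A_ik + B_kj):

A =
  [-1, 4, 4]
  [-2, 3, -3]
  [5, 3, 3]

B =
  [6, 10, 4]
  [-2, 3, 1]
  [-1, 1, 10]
A ⊗ B =
  [2, 5, 3]
  [-4, -2, 2]
  [1, 4, 4]

Apply the min-plus product entry-by-entry:
  C[0][0] = min over k of (A[0][0] + B[0][0] = -1 + 6 = 5, A[0][1] + B[1][0] = 4 + -2 = 2, A[0][2] + B[2][0] = 4 + -1 = 3) = 2 (attained at k = 1)
  C[0][1] = min over k of (A[0][0] + B[0][1] = -1 + 10 = 9, A[0][1] + B[1][1] = 4 + 3 = 7, A[0][2] + B[2][1] = 4 + 1 = 5) = 5 (attained at k = 2)
  C[0][2] = min over k of (A[0][0] + B[0][2] = -1 + 4 = 3, A[0][1] + B[1][2] = 4 + 1 = 5, A[0][2] + B[2][2] = 4 + 10 = 14) = 3 (attained at k = 0)
  C[1][0] = min over k of (A[1][0] + B[0][0] = -2 + 6 = 4, A[1][1] + B[1][0] = 3 + -2 = 1, A[1][2] + B[2][0] = -3 + -1 = -4) = -4 (attained at k = 2)
  C[1][1] = min over k of (A[1][0] + B[0][1] = -2 + 10 = 8, A[1][1] + B[1][1] = 3 + 3 = 6, A[1][2] + B[2][1] = -3 + 1 = -2) = -2 (attained at k = 2)
  C[1][2] = min over k of (A[1][0] + B[0][2] = -2 + 4 = 2, A[1][1] + B[1][2] = 3 + 1 = 4, A[1][2] + B[2][2] = -3 + 10 = 7) = 2 (attained at k = 0)
  C[2][0] = min over k of (A[2][0] + B[0][0] = 5 + 6 = 11, A[2][1] + B[1][0] = 3 + -2 = 1, A[2][2] + B[2][0] = 3 + -1 = 2) = 1 (attained at k = 1)
  C[2][1] = min over k of (A[2][0] + B[0][1] = 5 + 10 = 15, A[2][1] + B[1][1] = 3 + 3 = 6, A[2][2] + B[2][1] = 3 + 1 = 4) = 4 (attained at k = 2)
  C[2][2] = min over k of (A[2][0] + B[0][2] = 5 + 4 = 9, A[2][1] + B[1][2] = 3 + 1 = 4, A[2][2] + B[2][2] = 3 + 10 = 13) = 4 (attained at k = 1)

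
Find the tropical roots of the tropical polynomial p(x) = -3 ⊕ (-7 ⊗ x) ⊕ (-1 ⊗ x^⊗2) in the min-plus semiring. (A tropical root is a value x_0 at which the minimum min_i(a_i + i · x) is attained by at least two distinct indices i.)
Roots: {-6, 4}

Each tropical root is a break point of the lower envelope of the lines y = a_i + i · x (there are 3 lines, with slopes 0, 1, ..., 2). Only the lines that attain the minimum somewhere contribute to roots; other lines are dominated. Here the surviving (envelope) indices are i = 2, i = 1, i = 0.
Intersections between consecutive envelope lines give the roots: for adjacent envelope indices i < j the intersection is x = (a_i − a_j) / (j − i). Reading off the sorted break points: {-6, 4}.
Verification: at each break x_0, at least two indices attain the minimum of min_i(a_i + i · x_0).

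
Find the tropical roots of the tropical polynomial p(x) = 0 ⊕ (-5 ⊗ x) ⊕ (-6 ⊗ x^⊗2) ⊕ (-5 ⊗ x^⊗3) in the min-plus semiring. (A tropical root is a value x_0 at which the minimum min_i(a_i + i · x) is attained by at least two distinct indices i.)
Roots: {-1, 1, 5}

Each tropical root is a break point of the lower envelope of the lines y = a_i + i · x (there are 4 lines, with slopes 0, 1, ..., 3). Only the lines that attain the minimum somewhere contribute to roots; other lines are dominated. Here the surviving (envelope) indices are i = 3, i = 2, i = 1, i = 0.
Intersections between consecutive envelope lines give the roots: for adjacent envelope indices i < j the intersection is x = (a_i − a_j) / (j − i). Reading off the sorted break points: {-1, 1, 5}.
Verification: at each break x_0, at least two indices attain the minimum of min_i(a_i + i · x_0).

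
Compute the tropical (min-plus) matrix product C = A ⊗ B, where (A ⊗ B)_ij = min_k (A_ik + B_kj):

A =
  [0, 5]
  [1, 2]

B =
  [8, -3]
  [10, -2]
A ⊗ B =
  [8, -3]
  [9, -2]

Apply the min-plus product entry-by-entry:
  C[0][0] = min over k of (A[0][0] + B[0][0] = 0 + 8 = 8, A[0][1] + B[1][0] = 5 + 10 = 15) = 8 (attained at k = 0)
  C[0][1] = min over k of (A[0][0] + B[0][1] = 0 + -3 = -3, A[0][1] + B[1][1] = 5 + -2 = 3) = -3 (attained at k = 0)
  C[1][0] = min over k of (A[1][0] + B[0][0] = 1 + 8 = 9, A[1][1] + B[1][0] = 2 + 10 = 12) = 9 (attained at k = 0)
  C[1][1] = min over k of (A[1][0] + B[0][1] = 1 + -3 = -2, A[1][1] + B[1][1] = 2 + -2 = 0) = -2 (attained at k = 0)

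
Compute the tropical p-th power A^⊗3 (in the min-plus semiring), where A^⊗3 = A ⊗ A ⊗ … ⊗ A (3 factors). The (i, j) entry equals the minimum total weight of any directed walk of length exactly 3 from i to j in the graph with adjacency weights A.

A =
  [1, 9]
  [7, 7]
A^⊗3 =
  [3, 11]
  [9, 17]

Each entry (A^⊗3)_ij equals the minimum over all length-3 walks i = v_0 → v_1 → … → v_3 = j of Σ_t A[v_t][v_{t+1}]. For example, for (i, j) = (0, 1) we minimise over 4 possible intermediate vertex sequences; the minimum is 11, attained along the walk 0 → 0 → 0 → 1.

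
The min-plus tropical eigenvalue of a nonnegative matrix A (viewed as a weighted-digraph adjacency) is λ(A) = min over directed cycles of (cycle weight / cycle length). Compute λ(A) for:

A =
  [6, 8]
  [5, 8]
λ(A) = 6

Enumerate directed cycles and compute their means (weight / length). Sample:
  cycle 0 → 0: weight = 6, length = 1, mean = 6/1 ≈ 6.000
  cycle 1 → 1: weight = 8, length = 1, mean = 8/1 ≈ 8.000
  cycle 0 → 1 → 0: weight = 13, length = 2, mean = 13/2 ≈ 6.500
  cycle 1 → 0 → 1: weight = 13, length = 2, mean = 13/2 ≈ 6.500
Minimum mean = 6.000, attained e.g. along the cycle 0 → 0 with weight 6 and length 1. So λ(A) = 6/1 = 6.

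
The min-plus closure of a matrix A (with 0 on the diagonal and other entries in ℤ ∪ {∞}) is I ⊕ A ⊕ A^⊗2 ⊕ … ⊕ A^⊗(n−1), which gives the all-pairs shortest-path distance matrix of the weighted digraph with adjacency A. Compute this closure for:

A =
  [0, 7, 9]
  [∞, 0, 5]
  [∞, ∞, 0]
Closure =
  [0, 7, 9]
  [∞, 0, 5]
  [∞, ∞, 0]

This is the Floyd-Warshall all-pairs shortest-path computation. For each intermediate vertex k = 0, 1, …, 2, update dist[i][j] ← min(dist[i][j], dist[i][k] + dist[k][j]). The final matrix gives, for each (i, j), the minimum total weight of any directed path from i to j (possibly empty when i = j).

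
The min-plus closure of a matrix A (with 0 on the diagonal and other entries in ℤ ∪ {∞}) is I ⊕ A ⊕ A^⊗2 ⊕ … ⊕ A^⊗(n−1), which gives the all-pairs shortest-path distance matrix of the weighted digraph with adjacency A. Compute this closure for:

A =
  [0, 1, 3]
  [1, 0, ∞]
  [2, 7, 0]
Closure =
  [0, 1, 3]
  [1, 0, 4]
  [2, 3, 0]

This is the Floyd-Warshall all-pairs shortest-path computation. For each intermediate vertex k = 0, 1, …, 2, update dist[i][j] ← min(dist[i][j], dist[i][k] + dist[k][j]). The final matrix gives, for each (i, j), the minimum total weight of any directed path from i to j (possibly empty when i = j).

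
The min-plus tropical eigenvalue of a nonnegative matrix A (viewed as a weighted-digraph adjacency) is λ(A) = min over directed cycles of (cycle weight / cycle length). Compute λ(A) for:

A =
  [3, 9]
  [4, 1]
λ(A) = 1

Enumerate directed cycles and compute their means (weight / length). Sample:
  cycle 0 → 0: weight = 3, length = 1, mean = 3/1 ≈ 3.000
  cycle 1 → 1: weight = 1, length = 1, mean = 1/1 ≈ 1.000
  cycle 0 → 1 → 0: weight = 13, length = 2, mean = 13/2 ≈ 6.500
  cycle 1 → 0 → 1: weight = 13, length = 2, mean = 13/2 ≈ 6.500
Minimum mean = 1.000, attained e.g. along the cycle 1 → 1 with weight 1 and length 1. So λ(A) = 1/1 = 1.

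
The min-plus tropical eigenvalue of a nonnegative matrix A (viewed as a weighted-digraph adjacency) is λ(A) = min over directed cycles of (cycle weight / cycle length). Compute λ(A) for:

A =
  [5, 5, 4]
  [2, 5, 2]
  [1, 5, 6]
λ(A) = 5/2

Enumerate directed cycles and compute their means (weight / length). Sample:
  cycle 0 → 0: weight = 5, length = 1, mean = 5/1 ≈ 5.000
  cycle 1 → 1: weight = 5, length = 1, mean = 5/1 ≈ 5.000
  cycle 2 → 2: weight = 6, length = 1, mean = 6/1 ≈ 6.000
  cycle 0 → 1 → 0: weight = 7, length = 2, mean = 7/2 ≈ 3.500
  cycle 0 → 2 → 0: weight = 5, length = 2, mean = 5/2 ≈ 2.500
  cycle 1 → 0 → 1: weight = 7, length = 2, mean = 7/2 ≈ 3.500
Minimum mean = 2.500, attained e.g. along the cycle 0 → 2 → 0 with weight 5 and length 2. So λ(A) = 5/2 = 5/2.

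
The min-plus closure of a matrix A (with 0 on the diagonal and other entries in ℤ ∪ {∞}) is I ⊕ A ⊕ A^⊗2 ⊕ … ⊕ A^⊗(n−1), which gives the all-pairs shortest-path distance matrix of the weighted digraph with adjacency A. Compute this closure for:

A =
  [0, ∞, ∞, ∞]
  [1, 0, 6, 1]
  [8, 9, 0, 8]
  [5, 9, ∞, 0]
Closure =
  [0, ∞, ∞, ∞]
  [1, 0, 6, 1]
  [8, 9, 0, 8]
  [5, 9, 15, 0]

This is the Floyd-Warshall all-pairs shortest-path computation. For each intermediate vertex k = 0, 1, …, 3, update dist[i][j] ← min(dist[i][j], dist[i][k] + dist[k][j]). The final matrix gives, for each (i, j), the minimum total weight of any directed path from i to j (possibly empty when i = j).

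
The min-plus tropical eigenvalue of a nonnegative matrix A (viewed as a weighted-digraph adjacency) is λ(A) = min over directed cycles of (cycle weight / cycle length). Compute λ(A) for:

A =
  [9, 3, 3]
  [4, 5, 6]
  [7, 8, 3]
λ(A) = 3

Enumerate directed cycles and compute their means (weight / length). Sample:
  cycle 0 → 0: weight = 9, length = 1, mean = 9/1 ≈ 9.000
  cycle 1 → 1: weight = 5, length = 1, mean = 5/1 ≈ 5.000
  cycle 2 → 2: weight = 3, length = 1, mean = 3/1 ≈ 3.000
  cycle 0 → 1 → 0: weight = 7, length = 2, mean = 7/2 ≈ 3.500
  cycle 0 → 2 → 0: weight = 10, length = 2, mean = 10/2 ≈ 5.000
  cycle 1 → 0 → 1: weight = 7, length = 2, mean = 7/2 ≈ 3.500
Minimum mean = 3.000, attained e.g. along the cycle 2 → 2 with weight 3 and length 1. So λ(A) = 3/1 = 3.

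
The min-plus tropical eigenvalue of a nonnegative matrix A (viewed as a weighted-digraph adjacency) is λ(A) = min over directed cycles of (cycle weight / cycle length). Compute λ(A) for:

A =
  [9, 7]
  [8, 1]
λ(A) = 1

Enumerate directed cycles and compute their means (weight / length). Sample:
  cycle 0 → 0: weight = 9, length = 1, mean = 9/1 ≈ 9.000
  cycle 1 → 1: weight = 1, length = 1, mean = 1/1 ≈ 1.000
  cycle 0 → 1 → 0: weight = 15, length = 2, mean = 15/2 ≈ 7.500
  cycle 1 → 0 → 1: weight = 15, length = 2, mean = 15/2 ≈ 7.500
Minimum mean = 1.000, attained e.g. along the cycle 1 → 1 with weight 1 and length 1. So λ(A) = 1/1 = 1.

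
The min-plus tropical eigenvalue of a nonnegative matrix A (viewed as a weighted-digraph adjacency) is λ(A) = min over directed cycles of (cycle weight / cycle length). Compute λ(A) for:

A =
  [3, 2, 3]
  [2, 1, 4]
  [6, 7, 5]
λ(A) = 1

Enumerate directed cycles and compute their means (weight / length). Sample:
  cycle 0 → 0: weight = 3, length = 1, mean = 3/1 ≈ 3.000
  cycle 1 → 1: weight = 1, length = 1, mean = 1/1 ≈ 1.000
  cycle 2 → 2: weight = 5, length = 1, mean = 5/1 ≈ 5.000
  cycle 0 → 1 → 0: weight = 4, length = 2, mean = 4/2 ≈ 2.000
  cycle 0 → 2 → 0: weight = 9, length = 2, mean = 9/2 ≈ 4.500
  cycle 1 → 0 → 1: weight = 4, length = 2, mean = 4/2 ≈ 2.000
Minimum mean = 1.000, attained e.g. along the cycle 1 → 1 with weight 1 and length 1. So λ(A) = 1/1 = 1.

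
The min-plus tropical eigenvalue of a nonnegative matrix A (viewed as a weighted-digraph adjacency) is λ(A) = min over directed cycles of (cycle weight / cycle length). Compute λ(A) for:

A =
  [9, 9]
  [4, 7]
λ(A) = 13/2

Enumerate directed cycles and compute their means (weight / length). Sample:
  cycle 0 → 0: weight = 9, length = 1, mean = 9/1 ≈ 9.000
  cycle 1 → 1: weight = 7, length = 1, mean = 7/1 ≈ 7.000
  cycle 0 → 1 → 0: weight = 13, length = 2, mean = 13/2 ≈ 6.500
  cycle 1 → 0 → 1: weight = 13, length = 2, mean = 13/2 ≈ 6.500
Minimum mean = 6.500, attained e.g. along the cycle 0 → 1 → 0 with weight 13 and length 2. So λ(A) = 13/2 = 13/2.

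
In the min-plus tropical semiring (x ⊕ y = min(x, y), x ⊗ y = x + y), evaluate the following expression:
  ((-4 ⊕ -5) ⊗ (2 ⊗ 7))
((-4 ⊕ -5) ⊗ (2 ⊗ 7)) = 4

Expand innermost to outermost. Recall ⊕ takes the minimum of its arguments and ⊗ takes their sum. Working out the expression ((-4 ⊕ -5) ⊗ (2 ⊗ 7)) gives 4.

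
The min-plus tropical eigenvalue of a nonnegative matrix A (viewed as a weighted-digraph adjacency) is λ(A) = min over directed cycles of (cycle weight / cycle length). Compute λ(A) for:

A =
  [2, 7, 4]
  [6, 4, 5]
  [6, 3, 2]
λ(A) = 2

Enumerate directed cycles and compute their means (weight / length). Sample:
  cycle 0 → 0: weight = 2, length = 1, mean = 2/1 ≈ 2.000
  cycle 1 → 1: weight = 4, length = 1, mean = 4/1 ≈ 4.000
  cycle 2 → 2: weight = 2, length = 1, mean = 2/1 ≈ 2.000
  cycle 0 → 1 → 0: weight = 13, length = 2, mean = 13/2 ≈ 6.500
  cycle 0 → 2 → 0: weight = 10, length = 2, mean = 10/2 ≈ 5.000
  cycle 1 → 0 → 1: weight = 13, length = 2, mean = 13/2 ≈ 6.500
Minimum mean = 2.000, attained e.g. along the cycle 0 → 0 with weight 2 and length 1. So λ(A) = 2/1 = 2.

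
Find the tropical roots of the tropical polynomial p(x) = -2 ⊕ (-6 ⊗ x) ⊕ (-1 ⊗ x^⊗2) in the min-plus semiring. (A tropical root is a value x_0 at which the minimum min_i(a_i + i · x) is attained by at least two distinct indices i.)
Roots: {-5, 4}

Each tropical root is a break point of the lower envelope of the lines y = a_i + i · x (there are 3 lines, with slopes 0, 1, ..., 2). Only the lines that attain the minimum somewhere contribute to roots; other lines are dominated. Here the surviving (envelope) indices are i = 2, i = 1, i = 0.
Intersections between consecutive envelope lines give the roots: for adjacent envelope indices i < j the intersection is x = (a_i − a_j) / (j − i). Reading off the sorted break points: {-5, 4}.
Verification: at each break x_0, at least two indices attain the minimum of min_i(a_i + i · x_0).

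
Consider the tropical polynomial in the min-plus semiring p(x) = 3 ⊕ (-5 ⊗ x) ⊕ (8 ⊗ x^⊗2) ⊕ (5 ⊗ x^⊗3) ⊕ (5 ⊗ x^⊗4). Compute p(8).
p(8) = 3

A tropical monomial a ⊗ x^⊗i evaluates to a + i · x. Evaluating each term at x = 8:
  Term 0 contributes 3 + 0 · 8 = 3
  Term 1 contributes -5 + 1 · 8 = 3
  Term 2 contributes 8 + 2 · 8 = 24
  Term 3 contributes 5 + 3 · 8 = 29
  Term 4 contributes 5 + 4 · 8 = 37
p(8) = ⊕ of these = min[3, 3, 24, 29, 37] = 3.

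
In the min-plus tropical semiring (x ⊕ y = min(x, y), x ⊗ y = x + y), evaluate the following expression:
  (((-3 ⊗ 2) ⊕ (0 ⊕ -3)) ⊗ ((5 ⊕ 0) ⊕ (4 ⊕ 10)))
(((-3 ⊗ 2) ⊕ (0 ⊕ -3)) ⊗ ((5 ⊕ 0) ⊕ (4 ⊕ 10))) = -3

Expand innermost to outermost. Recall ⊕ takes the minimum of its arguments and ⊗ takes their sum. Working out the expression (((-3 ⊗ 2) ⊕ (0 ⊕ -3)) ⊗ ((5 ⊕ 0) ⊕ (4 ⊕ 10))) gives -3.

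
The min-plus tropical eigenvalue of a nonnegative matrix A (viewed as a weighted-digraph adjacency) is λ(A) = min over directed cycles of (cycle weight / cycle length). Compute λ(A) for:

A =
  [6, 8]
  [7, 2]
λ(A) = 2

Enumerate directed cycles and compute their means (weight / length). Sample:
  cycle 0 → 0: weight = 6, length = 1, mean = 6/1 ≈ 6.000
  cycle 1 → 1: weight = 2, length = 1, mean = 2/1 ≈ 2.000
  cycle 0 → 1 → 0: weight = 15, length = 2, mean = 15/2 ≈ 7.500
  cycle 1 → 0 → 1: weight = 15, length = 2, mean = 15/2 ≈ 7.500
Minimum mean = 2.000, attained e.g. along the cycle 1 → 1 with weight 2 and length 1. So λ(A) = 2/1 = 2.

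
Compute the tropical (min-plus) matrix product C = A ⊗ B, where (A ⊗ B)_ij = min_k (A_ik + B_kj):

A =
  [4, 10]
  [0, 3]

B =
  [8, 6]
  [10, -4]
A ⊗ B =
  [12, 6]
  [8, -1]

Apply the min-plus product entry-by-entry:
  C[0][0] = min over k of (A[0][0] + B[0][0] = 4 + 8 = 12, A[0][1] + B[1][0] = 10 + 10 = 20) = 12 (attained at k = 0)
  C[0][1] = min over k of (A[0][0] + B[0][1] = 4 + 6 = 10, A[0][1] + B[1][1] = 10 + -4 = 6) = 6 (attained at k = 1)
  C[1][0] = min over k of (A[1][0] + B[0][0] = 0 + 8 = 8, A[1][1] + B[1][0] = 3 + 10 = 13) = 8 (attained at k = 0)
  C[1][1] = min over k of (A[1][0] + B[0][1] = 0 + 6 = 6, A[1][1] + B[1][1] = 3 + -4 = -1) = -1 (attained at k = 1)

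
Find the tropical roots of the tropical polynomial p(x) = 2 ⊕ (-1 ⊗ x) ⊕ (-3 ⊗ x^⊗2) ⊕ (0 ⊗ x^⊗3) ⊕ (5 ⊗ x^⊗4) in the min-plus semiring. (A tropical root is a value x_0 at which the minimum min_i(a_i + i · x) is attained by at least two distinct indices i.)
Roots: {-5, -3, 2, 3}

Each tropical root is a break point of the lower envelope of the lines y = a_i + i · x (there are 5 lines, with slopes 0, 1, ..., 4). Only the lines that attain the minimum somewhere contribute to roots; other lines are dominated. Here the surviving (envelope) indices are i = 4, i = 3, i = 2, i = 1, i = 0.
Intersections between consecutive envelope lines give the roots: for adjacent envelope indices i < j the intersection is x = (a_i − a_j) / (j − i). Reading off the sorted break points: {-5, -3, 2, 3}.
Verification: at each break x_0, at least two indices attain the minimum of min_i(a_i + i · x_0).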